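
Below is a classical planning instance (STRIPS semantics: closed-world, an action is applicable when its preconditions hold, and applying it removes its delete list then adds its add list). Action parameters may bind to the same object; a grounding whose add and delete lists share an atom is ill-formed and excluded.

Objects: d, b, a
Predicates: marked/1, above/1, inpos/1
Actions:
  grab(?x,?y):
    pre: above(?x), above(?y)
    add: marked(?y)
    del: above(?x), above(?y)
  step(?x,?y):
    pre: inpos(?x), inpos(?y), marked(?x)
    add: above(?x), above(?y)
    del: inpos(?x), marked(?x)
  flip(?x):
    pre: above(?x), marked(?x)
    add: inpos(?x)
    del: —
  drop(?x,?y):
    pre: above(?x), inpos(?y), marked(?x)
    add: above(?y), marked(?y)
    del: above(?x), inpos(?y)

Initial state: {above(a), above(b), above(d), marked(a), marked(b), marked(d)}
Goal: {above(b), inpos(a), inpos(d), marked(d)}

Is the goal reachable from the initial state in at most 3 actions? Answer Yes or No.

1. flip(d)  →  {above(a), above(b), above(d), inpos(d), marked(a), marked(b), marked(d)}
2. flip(a)  →  {above(a), above(b), above(d), inpos(a), inpos(d), marked(a), marked(b), marked(d)}
optimal plan length = 2; 2 ≤ 3

Yes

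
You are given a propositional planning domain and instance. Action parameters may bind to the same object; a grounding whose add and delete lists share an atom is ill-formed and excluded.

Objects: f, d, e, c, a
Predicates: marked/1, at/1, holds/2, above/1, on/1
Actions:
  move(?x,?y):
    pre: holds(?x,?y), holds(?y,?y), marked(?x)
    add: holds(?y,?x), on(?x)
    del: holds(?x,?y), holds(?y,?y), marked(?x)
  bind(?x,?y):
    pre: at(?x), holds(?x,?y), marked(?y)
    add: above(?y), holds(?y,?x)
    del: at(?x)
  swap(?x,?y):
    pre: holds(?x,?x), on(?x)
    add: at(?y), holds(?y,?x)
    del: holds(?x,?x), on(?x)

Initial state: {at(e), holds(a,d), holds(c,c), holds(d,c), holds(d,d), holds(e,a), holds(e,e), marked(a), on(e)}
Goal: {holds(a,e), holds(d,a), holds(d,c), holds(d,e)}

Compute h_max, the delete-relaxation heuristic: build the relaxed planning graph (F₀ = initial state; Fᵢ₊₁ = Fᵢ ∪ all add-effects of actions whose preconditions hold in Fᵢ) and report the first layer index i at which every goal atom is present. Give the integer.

F0 = init (9 atoms)
F1 = F0 ∪ {above(a), at(a), at(c), at(d), at(f), holds(a,e), holds(c,e), holds(d,a), holds(d,e), holds(f,e), on(a)}  (20 atoms)
goal ⊆ F1  ⇒  h_max = 1

1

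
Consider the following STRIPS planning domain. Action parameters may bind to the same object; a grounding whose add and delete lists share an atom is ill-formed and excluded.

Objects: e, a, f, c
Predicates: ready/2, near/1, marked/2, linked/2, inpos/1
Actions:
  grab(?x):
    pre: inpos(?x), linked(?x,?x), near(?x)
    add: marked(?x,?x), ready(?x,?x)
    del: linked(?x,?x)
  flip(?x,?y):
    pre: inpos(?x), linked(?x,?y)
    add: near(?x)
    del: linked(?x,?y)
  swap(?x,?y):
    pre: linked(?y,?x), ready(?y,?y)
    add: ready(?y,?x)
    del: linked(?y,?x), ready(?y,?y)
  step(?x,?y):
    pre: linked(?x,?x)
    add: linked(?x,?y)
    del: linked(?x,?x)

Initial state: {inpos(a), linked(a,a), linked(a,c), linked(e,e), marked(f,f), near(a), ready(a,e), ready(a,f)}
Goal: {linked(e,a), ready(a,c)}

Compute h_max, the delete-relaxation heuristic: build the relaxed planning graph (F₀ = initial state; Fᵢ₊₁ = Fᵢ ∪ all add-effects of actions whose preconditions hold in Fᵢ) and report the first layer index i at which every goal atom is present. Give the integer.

2

F0 = init (8 atoms)
F1 = F0 ∪ {linked(a,e), linked(a,f), linked(e,a), linked(e,c), linked(e,f), marked(a,a), ready(a,a)}  (15 atoms)
F2 = F1 ∪ {ready(a,c)}  (16 atoms)
goal ⊆ F2  ⇒  h_max = 2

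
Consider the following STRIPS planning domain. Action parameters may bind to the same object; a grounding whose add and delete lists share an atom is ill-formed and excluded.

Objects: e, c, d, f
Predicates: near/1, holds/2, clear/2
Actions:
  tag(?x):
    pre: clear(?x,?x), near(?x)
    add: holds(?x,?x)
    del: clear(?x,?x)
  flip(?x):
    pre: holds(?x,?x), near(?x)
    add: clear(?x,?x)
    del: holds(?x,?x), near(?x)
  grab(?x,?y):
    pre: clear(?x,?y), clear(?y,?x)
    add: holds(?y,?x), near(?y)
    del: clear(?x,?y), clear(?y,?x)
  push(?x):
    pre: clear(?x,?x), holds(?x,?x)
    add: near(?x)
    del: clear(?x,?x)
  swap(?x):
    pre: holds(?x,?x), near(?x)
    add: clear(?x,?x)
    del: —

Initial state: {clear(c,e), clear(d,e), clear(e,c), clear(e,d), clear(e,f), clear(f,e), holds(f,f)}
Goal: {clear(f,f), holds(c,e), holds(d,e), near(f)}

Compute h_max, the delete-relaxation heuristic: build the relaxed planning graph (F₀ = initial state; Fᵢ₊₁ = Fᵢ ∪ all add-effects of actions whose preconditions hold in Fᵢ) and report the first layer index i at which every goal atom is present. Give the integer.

2

F0 = init (7 atoms)
F1 = F0 ∪ {holds(c,e), holds(d,e), holds(e,c), holds(e,d), holds(e,f), holds(f,e), near(c), near(d), near(e), near(f)}  (17 atoms)
F2 = F1 ∪ {clear(f,f)}  (18 atoms)
goal ⊆ F2  ⇒  h_max = 2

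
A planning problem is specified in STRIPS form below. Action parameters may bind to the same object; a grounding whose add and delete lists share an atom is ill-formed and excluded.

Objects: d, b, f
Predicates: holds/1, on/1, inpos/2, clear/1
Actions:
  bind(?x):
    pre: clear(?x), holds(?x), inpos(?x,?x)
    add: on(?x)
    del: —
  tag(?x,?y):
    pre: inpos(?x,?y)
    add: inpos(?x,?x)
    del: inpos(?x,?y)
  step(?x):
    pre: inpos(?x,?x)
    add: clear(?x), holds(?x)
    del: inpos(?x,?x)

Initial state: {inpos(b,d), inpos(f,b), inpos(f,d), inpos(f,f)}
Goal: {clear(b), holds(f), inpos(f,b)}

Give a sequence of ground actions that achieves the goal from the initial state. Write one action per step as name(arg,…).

1. tag(b,d)  →  {inpos(b,b), inpos(f,b), inpos(f,d), inpos(f,f)}
2. step(b)  →  {clear(b), holds(b), inpos(f,b), inpos(f,d), inpos(f,f)}
3. step(f)  →  {clear(b), clear(f), holds(b), holds(f), inpos(f,b), inpos(f,d)}

tag(b,d); step(b); step(f)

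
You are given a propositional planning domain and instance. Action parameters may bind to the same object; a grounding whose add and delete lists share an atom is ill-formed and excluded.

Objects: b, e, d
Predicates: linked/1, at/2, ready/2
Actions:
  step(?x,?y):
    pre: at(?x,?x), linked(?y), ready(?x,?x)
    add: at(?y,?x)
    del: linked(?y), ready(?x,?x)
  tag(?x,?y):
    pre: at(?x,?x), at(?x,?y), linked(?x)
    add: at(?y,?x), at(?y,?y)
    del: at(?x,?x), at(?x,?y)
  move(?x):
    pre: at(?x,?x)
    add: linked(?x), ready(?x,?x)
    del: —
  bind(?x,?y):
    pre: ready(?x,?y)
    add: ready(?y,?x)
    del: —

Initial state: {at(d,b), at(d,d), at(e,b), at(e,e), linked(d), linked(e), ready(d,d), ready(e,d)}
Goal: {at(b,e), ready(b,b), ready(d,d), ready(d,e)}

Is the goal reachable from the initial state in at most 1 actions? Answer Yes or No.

1. tag(e,b)  →  {at(b,b), at(b,e), at(d,b), at(d,d), linked(d), linked(e), ready(d,d), ready(e,d)}
2. move(b)  →  {at(b,b), at(b,e), at(d,b), at(d,d), linked(b), linked(d), linked(e), ready(b,b), ready(d,d), ready(e,d)}
3. bind(e,d)  →  {at(b,b), at(b,e), at(d,b), at(d,d), linked(b), linked(d), linked(e), ready(b,b), ready(d,d), ready(d,e), ready(e,d)}
optimal plan length = 3; 3 > 1

No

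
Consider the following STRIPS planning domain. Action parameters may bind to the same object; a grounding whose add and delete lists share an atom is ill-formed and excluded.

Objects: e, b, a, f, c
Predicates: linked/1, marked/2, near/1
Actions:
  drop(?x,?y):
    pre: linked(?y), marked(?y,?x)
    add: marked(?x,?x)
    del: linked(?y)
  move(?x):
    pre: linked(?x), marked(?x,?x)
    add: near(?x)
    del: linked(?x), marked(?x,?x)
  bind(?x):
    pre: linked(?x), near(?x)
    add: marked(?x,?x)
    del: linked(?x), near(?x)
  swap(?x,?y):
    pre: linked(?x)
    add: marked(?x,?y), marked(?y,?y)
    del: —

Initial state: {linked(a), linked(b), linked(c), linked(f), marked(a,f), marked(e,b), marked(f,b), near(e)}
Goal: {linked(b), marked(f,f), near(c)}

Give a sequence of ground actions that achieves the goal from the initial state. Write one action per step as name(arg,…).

drop(f,a); swap(b,c); move(c)

1. drop(f,a)  →  {linked(b), linked(c), linked(f), marked(a,f), marked(e,b), marked(f,b), marked(f,f), near(e)}
2. swap(b,c)  →  {linked(b), linked(c), linked(f), marked(a,f), marked(b,c), marked(c,c), marked(e,b), marked(f,b), marked(f,f), near(e)}
3. move(c)  →  {linked(b), linked(f), marked(a,f), marked(b,c), marked(e,b), marked(f,b), marked(f,f), near(c), near(e)}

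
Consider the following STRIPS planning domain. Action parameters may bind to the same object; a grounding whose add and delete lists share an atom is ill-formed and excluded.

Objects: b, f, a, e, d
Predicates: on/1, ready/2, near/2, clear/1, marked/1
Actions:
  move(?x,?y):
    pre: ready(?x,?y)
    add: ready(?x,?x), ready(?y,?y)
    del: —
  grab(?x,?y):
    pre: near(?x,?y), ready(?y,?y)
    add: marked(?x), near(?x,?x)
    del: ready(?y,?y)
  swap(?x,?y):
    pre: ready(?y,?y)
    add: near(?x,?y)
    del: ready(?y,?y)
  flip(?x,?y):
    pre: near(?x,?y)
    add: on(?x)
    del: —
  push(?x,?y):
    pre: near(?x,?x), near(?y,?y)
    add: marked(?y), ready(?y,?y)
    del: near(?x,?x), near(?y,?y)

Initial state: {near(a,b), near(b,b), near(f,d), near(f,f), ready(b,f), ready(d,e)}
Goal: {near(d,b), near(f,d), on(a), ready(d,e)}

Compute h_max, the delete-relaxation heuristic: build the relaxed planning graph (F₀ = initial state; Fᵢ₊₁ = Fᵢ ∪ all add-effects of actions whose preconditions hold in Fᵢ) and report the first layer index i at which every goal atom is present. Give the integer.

F0 = init (6 atoms)
F1 = F0 ∪ {marked(b), marked(f), on(a), on(b), on(f), ready(b,b), ready(d,d), ready(e,e), ready(f,f)}  (15 atoms)
F2 = F1 ∪ {marked(a), near(a,a), near(a,d), near(a,e), near(a,f), near(b,d), near(b,e), near(b,f), near(d,b), near(d,d), near(d,e), near(d,f), near(e,b), near(e,d), near(e,e), near(e,f), near(f,b), near(f,e)}  (33 atoms)
goal ⊆ F2  ⇒  h_max = 2

2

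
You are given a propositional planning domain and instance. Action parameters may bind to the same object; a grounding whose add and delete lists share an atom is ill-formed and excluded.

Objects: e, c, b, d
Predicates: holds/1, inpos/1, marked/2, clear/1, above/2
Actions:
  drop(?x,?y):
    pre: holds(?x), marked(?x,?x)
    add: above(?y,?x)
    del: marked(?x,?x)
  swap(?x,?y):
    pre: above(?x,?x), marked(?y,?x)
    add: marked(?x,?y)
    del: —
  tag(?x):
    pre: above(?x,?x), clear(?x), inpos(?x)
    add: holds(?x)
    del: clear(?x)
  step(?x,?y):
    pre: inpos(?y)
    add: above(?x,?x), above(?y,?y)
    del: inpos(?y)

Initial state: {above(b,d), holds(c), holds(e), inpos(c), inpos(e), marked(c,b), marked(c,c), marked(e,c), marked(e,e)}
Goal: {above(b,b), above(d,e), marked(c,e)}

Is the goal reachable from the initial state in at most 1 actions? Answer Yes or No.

1. drop(e,d)  →  {above(b,d), above(d,e), holds(c), holds(e), inpos(c), inpos(e), marked(c,b), marked(c,c), marked(e,c)}
2. step(b,c)  →  {above(b,b), above(b,d), above(c,c), above(d,e), holds(c), holds(e), inpos(e), marked(c,b), marked(c,c), marked(e,c)}
3. swap(c,e)  →  {above(b,b), above(b,d), above(c,c), above(d,e), holds(c), holds(e), inpos(e), marked(c,b), marked(c,c), marked(c,e), marked(e,c)}
optimal plan length = 3; 3 > 1

No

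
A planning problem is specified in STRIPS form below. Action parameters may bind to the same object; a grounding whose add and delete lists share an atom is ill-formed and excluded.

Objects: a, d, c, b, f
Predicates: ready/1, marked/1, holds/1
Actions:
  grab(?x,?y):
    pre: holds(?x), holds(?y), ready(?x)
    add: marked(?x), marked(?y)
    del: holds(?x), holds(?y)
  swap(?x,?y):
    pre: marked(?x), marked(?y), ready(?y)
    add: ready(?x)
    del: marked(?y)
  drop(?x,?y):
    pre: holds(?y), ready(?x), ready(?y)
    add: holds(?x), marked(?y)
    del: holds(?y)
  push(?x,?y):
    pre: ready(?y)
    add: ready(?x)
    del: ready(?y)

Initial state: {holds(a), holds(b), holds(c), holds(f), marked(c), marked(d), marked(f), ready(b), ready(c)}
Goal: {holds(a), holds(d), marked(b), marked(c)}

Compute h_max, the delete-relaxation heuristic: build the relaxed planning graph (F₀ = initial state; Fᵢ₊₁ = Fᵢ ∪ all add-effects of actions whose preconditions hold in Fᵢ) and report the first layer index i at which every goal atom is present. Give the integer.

2

F0 = init (9 atoms)
F1 = F0 ∪ {marked(a), marked(b), ready(a), ready(d), ready(f)}  (14 atoms)
F2 = F1 ∪ {holds(d)}  (15 atoms)
goal ⊆ F2  ⇒  h_max = 2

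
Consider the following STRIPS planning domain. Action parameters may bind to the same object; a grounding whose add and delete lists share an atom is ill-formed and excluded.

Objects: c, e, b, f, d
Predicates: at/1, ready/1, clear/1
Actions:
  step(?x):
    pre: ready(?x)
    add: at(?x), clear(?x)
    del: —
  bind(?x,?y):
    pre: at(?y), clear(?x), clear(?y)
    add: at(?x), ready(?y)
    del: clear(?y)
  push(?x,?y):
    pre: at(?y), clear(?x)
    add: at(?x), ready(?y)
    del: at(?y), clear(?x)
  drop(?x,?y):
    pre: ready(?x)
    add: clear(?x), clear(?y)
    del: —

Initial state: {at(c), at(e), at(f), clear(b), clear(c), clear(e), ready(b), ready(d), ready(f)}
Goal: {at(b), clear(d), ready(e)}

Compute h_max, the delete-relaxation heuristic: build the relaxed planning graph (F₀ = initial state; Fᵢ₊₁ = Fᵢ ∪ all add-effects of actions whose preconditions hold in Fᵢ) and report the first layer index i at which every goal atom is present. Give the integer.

F0 = init (9 atoms)
F1 = F0 ∪ {at(b), at(d), clear(d), clear(f), ready(c), ready(e)}  (15 atoms)
goal ⊆ F1  ⇒  h_max = 1

1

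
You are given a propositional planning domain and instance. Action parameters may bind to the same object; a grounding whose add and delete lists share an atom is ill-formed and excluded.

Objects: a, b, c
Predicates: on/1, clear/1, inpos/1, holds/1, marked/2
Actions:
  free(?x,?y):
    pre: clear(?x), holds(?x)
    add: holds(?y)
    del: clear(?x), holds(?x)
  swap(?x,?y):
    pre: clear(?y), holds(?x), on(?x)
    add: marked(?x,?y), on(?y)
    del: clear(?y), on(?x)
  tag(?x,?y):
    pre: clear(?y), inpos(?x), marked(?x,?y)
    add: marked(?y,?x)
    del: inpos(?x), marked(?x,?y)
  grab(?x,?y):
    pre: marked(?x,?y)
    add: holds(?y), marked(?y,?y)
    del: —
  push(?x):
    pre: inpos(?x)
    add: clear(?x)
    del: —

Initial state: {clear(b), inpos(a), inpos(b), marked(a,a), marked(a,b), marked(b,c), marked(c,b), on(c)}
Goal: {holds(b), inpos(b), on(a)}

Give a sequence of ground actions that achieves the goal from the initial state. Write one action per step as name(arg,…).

grab(a,b); grab(b,c); push(a); swap(c,a)

1. grab(a,b)  →  {clear(b), holds(b), inpos(a), inpos(b), marked(a,a), marked(a,b), marked(b,b), marked(b,c), marked(c,b), on(c)}
2. grab(b,c)  →  {clear(b), holds(b), holds(c), inpos(a), inpos(b), marked(a,a), marked(a,b), marked(b,b), marked(b,c), marked(c,b), marked(c,c), on(c)}
3. push(a)  →  {clear(a), clear(b), holds(b), holds(c), inpos(a), inpos(b), marked(a,a), marked(a,b), marked(b,b), marked(b,c), marked(c,b), marked(c,c), on(c)}
4. swap(c,a)  →  {clear(b), holds(b), holds(c), inpos(a), inpos(b), marked(a,a), marked(a,b), marked(b,b), marked(b,c), marked(c,a), marked(c,b), marked(c,c), on(a)}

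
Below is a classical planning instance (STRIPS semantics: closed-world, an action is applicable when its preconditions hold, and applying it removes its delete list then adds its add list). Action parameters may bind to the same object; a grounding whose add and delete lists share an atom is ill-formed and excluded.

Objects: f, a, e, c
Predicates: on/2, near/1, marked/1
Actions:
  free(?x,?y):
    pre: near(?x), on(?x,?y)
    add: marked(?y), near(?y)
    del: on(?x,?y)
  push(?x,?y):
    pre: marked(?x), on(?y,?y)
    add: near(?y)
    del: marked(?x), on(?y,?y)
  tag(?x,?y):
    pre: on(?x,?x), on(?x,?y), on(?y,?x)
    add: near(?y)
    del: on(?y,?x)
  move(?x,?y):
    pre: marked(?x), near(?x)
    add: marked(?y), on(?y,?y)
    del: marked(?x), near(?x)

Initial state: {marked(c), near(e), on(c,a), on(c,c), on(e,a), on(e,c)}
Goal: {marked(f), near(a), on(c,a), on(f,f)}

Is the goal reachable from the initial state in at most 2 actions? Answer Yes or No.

No

1. free(e,a)  →  {marked(a), marked(c), near(a), near(e), on(c,a), on(c,c), on(e,c)}
2. free(e,c)  →  {marked(a), marked(c), near(a), near(c), near(e), on(c,a), on(c,c)}
3. move(c,f)  →  {marked(a), marked(f), near(a), near(e), on(c,a), on(c,c), on(f,f)}
optimal plan length = 3; 3 > 2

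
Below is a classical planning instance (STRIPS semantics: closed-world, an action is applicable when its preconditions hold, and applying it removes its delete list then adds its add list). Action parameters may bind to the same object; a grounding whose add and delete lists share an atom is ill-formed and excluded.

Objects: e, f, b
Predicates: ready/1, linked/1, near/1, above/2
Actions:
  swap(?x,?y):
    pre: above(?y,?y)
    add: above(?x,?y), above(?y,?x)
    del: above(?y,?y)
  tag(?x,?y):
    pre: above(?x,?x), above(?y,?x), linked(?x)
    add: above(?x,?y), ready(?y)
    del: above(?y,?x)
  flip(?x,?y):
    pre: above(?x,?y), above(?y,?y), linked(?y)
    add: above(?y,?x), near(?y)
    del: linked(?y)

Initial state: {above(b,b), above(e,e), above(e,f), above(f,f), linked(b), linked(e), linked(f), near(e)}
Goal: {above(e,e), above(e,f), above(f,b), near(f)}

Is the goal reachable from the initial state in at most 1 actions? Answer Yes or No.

No

1. swap(f,b)  →  {above(b,f), above(e,e), above(e,f), above(f,b), above(f,f), linked(b), linked(e), linked(f), near(e)}
2. flip(e,f)  →  {above(b,f), above(e,e), above(e,f), above(f,b), above(f,e), above(f,f), linked(b), linked(e), near(e), near(f)}
optimal plan length = 2; 2 > 1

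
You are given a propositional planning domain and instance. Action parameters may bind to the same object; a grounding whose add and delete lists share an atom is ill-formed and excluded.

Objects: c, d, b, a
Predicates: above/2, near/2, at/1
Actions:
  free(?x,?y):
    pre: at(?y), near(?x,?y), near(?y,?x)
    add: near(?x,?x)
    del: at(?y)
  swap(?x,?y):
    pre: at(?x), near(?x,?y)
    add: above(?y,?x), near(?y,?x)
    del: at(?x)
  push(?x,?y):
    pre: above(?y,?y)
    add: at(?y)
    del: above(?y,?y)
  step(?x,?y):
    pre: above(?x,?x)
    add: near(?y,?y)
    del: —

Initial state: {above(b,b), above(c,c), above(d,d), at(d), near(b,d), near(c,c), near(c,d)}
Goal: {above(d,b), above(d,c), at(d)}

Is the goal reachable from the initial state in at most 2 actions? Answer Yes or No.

1. push(c,c)  →  {above(b,b), above(d,d), at(c), at(d), near(b,d), near(c,c), near(c,d)}
2. swap(c,d)  →  {above(b,b), above(d,c), above(d,d), at(d), near(b,d), near(c,c), near(c,d), near(d,c)}
3. push(c,b)  →  {above(d,c), above(d,d), at(b), at(d), near(b,d), near(c,c), near(c,d), near(d,c)}
4. swap(b,d)  →  {above(d,b), above(d,c), above(d,d), at(d), near(b,d), near(c,c), near(c,d), near(d,b), near(d,c)}
optimal plan length = 4; 4 > 2

No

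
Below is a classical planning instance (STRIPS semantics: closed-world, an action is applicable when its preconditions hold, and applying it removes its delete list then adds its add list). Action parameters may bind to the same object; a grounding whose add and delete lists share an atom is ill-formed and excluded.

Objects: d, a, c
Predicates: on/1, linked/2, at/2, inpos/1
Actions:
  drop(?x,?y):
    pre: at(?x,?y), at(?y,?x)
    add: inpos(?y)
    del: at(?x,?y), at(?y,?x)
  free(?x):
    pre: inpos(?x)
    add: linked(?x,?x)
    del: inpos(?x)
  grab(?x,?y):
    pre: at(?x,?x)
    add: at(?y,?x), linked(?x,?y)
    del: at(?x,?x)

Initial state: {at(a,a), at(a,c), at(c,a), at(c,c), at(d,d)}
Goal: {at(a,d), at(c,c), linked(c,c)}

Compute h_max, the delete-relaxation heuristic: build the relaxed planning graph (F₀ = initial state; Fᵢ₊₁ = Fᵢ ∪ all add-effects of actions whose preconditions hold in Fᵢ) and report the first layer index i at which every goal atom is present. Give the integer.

F0 = init (5 atoms)
F1 = F0 ∪ {at(a,d), at(c,d), at(d,a), at(d,c), inpos(a), inpos(c), inpos(d), linked(a,c), linked(a,d), linked(c,a), linked(c,d), linked(d,a), linked(d,c)}  (18 atoms)
F2 = F1 ∪ {linked(a,a), linked(c,c), linked(d,d)}  (21 atoms)
goal ⊆ F2  ⇒  h_max = 2

2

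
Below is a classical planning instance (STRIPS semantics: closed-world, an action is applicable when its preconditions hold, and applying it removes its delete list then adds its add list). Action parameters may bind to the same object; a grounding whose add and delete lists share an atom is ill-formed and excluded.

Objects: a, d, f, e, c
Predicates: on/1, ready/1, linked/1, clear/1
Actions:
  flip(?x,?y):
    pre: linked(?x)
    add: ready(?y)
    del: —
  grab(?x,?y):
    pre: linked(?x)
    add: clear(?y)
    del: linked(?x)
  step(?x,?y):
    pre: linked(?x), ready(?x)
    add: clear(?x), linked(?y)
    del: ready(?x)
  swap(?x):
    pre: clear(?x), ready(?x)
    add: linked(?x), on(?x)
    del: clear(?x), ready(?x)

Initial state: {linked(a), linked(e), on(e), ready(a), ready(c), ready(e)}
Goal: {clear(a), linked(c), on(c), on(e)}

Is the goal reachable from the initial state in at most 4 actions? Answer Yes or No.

1. grab(a,a)  →  {clear(a), linked(e), on(e), ready(a), ready(c), ready(e)}
2. grab(e,c)  →  {clear(a), clear(c), on(e), ready(a), ready(c), ready(e)}
3. swap(c)  →  {clear(a), linked(c), on(c), on(e), ready(a), ready(e)}
optimal plan length = 3; 3 ≤ 4

Yes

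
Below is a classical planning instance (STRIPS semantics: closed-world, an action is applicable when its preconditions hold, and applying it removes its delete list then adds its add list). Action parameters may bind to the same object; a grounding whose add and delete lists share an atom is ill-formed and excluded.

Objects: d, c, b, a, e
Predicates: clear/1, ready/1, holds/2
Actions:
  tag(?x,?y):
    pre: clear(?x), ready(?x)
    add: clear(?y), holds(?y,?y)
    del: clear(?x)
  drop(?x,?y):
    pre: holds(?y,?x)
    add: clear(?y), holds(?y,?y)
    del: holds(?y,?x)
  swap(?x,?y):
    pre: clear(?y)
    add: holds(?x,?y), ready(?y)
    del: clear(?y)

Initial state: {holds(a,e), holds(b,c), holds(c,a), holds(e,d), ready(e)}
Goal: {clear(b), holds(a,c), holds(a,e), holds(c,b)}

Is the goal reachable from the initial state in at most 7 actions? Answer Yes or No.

Yes

1. drop(d,e)  →  {clear(e), holds(a,e), holds(b,c), holds(c,a), holds(e,e), ready(e)}
2. tag(e,b)  →  {clear(b), holds(a,e), holds(b,b), holds(b,c), holds(c,a), holds(e,e), ready(e)}
3. drop(a,c)  →  {clear(b), clear(c), holds(a,e), holds(b,b), holds(b,c), holds(c,c), holds(e,e), ready(e)}
4. swap(c,b)  →  {clear(c), holds(a,e), holds(b,b), holds(b,c), holds(c,b), holds(c,c), holds(e,e), ready(b), ready(e)}
5. drop(c,b)  →  {clear(b), clear(c), holds(a,e), holds(b,b), holds(c,b), holds(c,c), holds(e,e), ready(b), ready(e)}
6. swap(a,c)  →  {clear(b), holds(a,c), holds(a,e), holds(b,b), holds(c,b), holds(c,c), holds(e,e), ready(b), ready(c), ready(e)}
optimal plan length = 6; 6 ≤ 7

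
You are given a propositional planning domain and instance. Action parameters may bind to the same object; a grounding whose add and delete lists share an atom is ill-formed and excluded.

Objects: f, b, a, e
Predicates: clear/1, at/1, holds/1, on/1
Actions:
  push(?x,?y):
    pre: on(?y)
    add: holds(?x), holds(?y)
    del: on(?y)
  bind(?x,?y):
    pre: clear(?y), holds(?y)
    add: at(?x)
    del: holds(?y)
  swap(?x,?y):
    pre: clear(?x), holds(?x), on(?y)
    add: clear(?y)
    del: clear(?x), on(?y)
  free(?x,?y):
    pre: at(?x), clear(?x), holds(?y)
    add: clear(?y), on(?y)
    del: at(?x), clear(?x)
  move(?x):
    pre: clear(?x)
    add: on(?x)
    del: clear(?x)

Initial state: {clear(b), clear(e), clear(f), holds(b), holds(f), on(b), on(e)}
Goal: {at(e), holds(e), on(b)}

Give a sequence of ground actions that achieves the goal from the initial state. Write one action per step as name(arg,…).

push(f,e); bind(e,f)

1. push(f,e)  →  {clear(b), clear(e), clear(f), holds(b), holds(e), holds(f), on(b)}
2. bind(e,f)  →  {at(e), clear(b), clear(e), clear(f), holds(b), holds(e), on(b)}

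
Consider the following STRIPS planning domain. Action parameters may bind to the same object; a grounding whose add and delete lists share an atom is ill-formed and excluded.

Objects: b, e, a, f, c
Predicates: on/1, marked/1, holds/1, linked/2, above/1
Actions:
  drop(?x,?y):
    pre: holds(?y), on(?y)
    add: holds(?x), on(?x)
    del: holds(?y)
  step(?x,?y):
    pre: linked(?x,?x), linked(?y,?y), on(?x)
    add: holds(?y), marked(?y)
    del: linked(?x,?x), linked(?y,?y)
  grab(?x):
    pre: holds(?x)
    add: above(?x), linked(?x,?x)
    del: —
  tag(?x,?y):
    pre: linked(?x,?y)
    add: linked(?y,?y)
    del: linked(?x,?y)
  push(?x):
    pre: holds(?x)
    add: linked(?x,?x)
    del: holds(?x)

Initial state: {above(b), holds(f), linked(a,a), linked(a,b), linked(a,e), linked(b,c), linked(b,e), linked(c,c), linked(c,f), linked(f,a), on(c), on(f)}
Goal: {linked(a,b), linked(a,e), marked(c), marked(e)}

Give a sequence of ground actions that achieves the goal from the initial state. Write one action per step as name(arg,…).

drop(e,f); step(c,c); grab(e); step(e,e)

1. drop(e,f)  →  {above(b), holds(e), linked(a,a), linked(a,b), linked(a,e), linked(b,c), linked(b,e), linked(c,c), linked(c,f), linked(f,a), on(c), on(e), on(f)}
2. step(c,c)  →  {above(b), holds(c), holds(e), linked(a,a), linked(a,b), linked(a,e), linked(b,c), linked(b,e), linked(c,f), linked(f,a), marked(c), on(c), on(e), on(f)}
3. grab(e)  →  {above(b), above(e), holds(c), holds(e), linked(a,a), linked(a,b), linked(a,e), linked(b,c), linked(b,e), linked(c,f), linked(e,e), linked(f,a), marked(c), on(c), on(e), on(f)}
4. step(e,e)  →  {above(b), above(e), holds(c), holds(e), linked(a,a), linked(a,b), linked(a,e), linked(b,c), linked(b,e), linked(c,f), linked(f,a), marked(c), marked(e), on(c), on(e), on(f)}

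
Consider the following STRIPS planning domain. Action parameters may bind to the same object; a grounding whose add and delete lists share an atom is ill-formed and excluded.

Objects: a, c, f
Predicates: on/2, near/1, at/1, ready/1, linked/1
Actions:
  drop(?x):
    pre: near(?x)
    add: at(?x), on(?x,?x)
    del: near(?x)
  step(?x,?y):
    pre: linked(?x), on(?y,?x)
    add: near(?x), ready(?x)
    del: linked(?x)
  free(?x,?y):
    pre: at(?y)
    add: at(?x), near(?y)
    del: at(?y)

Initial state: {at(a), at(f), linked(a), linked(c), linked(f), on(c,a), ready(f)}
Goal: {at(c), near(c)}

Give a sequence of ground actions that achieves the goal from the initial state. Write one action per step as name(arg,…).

free(c,a); free(a,c); free(c,a)

1. free(c,a)  →  {at(c), at(f), linked(a), linked(c), linked(f), near(a), on(c,a), ready(f)}
2. free(a,c)  →  {at(a), at(f), linked(a), linked(c), linked(f), near(a), near(c), on(c,a), ready(f)}
3. free(c,a)  →  {at(c), at(f), linked(a), linked(c), linked(f), near(a), near(c), on(c,a), ready(f)}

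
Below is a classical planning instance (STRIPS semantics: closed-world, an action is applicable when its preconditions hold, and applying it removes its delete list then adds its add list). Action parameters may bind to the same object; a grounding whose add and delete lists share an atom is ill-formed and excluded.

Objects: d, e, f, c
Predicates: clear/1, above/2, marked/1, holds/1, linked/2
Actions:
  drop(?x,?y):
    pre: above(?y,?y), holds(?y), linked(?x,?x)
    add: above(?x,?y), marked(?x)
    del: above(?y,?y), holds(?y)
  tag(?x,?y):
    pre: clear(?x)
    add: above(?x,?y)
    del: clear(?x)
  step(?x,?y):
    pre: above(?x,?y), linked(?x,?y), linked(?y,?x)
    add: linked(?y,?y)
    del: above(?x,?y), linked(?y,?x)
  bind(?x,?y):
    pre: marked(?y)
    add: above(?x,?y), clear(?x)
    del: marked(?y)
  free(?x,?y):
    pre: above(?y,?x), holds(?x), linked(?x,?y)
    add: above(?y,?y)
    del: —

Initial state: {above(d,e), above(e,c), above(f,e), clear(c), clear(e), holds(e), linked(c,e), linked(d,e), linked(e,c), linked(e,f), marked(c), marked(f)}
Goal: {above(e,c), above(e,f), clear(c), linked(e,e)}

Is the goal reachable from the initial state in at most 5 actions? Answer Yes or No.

1. tag(e,f)  →  {above(d,e), above(e,c), above(e,f), above(f,e), clear(c), holds(e), linked(c,e), linked(d,e), linked(e,c), linked(e,f), marked(c), marked(f)}
2. tag(c,e)  →  {above(c,e), above(d,e), above(e,c), above(e,f), above(f,e), holds(e), linked(c,e), linked(d,e), linked(e,c), linked(e,f), marked(c), marked(f)}
3. step(c,e)  →  {above(d,e), above(e,c), above(e,f), above(f,e), holds(e), linked(c,e), linked(d,e), linked(e,e), linked(e,f), marked(c), marked(f)}
4. bind(c,f)  →  {above(c,f), above(d,e), above(e,c), above(e,f), above(f,e), clear(c), holds(e), linked(c,e), linked(d,e), linked(e,e), linked(e,f), marked(c)}
optimal plan length = 4; 4 ≤ 5

Yes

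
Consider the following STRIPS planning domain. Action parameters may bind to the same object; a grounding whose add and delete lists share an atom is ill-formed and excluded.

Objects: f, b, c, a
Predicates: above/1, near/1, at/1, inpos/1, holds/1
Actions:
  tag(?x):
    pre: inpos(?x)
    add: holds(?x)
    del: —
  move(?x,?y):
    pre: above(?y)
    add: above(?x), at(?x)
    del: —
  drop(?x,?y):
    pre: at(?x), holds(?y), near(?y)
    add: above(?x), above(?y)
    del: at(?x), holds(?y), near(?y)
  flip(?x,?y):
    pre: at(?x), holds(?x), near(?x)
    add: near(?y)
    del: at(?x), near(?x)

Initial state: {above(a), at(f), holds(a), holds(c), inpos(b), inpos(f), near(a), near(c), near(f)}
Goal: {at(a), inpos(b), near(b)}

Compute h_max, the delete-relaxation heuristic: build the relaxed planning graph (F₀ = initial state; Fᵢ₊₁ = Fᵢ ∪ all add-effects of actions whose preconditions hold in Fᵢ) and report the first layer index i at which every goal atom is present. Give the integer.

2

F0 = init (9 atoms)
F1 = F0 ∪ {above(b), above(c), above(f), at(a), at(b), at(c), holds(b), holds(f)}  (17 atoms)
F2 = F1 ∪ {near(b)}  (18 atoms)
goal ⊆ F2  ⇒  h_max = 2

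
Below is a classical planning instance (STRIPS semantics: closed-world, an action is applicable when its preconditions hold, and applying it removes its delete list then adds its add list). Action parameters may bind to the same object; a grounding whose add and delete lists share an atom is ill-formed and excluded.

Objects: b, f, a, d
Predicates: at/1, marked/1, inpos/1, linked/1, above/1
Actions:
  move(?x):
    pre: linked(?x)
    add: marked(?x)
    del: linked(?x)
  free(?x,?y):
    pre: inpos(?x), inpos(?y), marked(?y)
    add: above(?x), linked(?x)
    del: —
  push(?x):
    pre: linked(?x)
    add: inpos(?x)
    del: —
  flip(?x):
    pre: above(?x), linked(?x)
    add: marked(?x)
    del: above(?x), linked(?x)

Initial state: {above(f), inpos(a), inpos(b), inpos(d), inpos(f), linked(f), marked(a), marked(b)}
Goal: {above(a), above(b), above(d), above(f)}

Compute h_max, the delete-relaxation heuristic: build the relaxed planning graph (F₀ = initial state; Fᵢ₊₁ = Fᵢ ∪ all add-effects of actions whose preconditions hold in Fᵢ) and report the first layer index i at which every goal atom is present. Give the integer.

1

F0 = init (8 atoms)
F1 = F0 ∪ {above(a), above(b), above(d), linked(a), linked(b), linked(d), marked(f)}  (15 atoms)
goal ⊆ F1  ⇒  h_max = 1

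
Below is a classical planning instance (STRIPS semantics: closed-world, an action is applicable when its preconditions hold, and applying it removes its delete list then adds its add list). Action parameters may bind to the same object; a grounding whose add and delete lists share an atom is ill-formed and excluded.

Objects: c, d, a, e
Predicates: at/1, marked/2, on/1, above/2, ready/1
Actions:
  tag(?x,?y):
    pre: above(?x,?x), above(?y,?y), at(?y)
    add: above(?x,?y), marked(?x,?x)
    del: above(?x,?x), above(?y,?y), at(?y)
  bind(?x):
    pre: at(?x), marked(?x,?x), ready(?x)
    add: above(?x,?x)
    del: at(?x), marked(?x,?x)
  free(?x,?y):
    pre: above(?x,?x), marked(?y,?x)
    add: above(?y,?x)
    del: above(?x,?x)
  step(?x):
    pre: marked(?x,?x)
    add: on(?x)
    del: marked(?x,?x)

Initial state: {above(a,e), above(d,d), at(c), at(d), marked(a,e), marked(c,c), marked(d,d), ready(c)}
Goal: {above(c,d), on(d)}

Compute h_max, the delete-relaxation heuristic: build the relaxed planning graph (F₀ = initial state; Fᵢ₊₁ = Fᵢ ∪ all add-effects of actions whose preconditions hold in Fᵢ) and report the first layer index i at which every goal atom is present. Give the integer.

2

F0 = init (8 atoms)
F1 = F0 ∪ {above(c,c), on(c), on(d)}  (11 atoms)
F2 = F1 ∪ {above(c,d), above(d,c)}  (13 atoms)
goal ⊆ F2  ⇒  h_max = 2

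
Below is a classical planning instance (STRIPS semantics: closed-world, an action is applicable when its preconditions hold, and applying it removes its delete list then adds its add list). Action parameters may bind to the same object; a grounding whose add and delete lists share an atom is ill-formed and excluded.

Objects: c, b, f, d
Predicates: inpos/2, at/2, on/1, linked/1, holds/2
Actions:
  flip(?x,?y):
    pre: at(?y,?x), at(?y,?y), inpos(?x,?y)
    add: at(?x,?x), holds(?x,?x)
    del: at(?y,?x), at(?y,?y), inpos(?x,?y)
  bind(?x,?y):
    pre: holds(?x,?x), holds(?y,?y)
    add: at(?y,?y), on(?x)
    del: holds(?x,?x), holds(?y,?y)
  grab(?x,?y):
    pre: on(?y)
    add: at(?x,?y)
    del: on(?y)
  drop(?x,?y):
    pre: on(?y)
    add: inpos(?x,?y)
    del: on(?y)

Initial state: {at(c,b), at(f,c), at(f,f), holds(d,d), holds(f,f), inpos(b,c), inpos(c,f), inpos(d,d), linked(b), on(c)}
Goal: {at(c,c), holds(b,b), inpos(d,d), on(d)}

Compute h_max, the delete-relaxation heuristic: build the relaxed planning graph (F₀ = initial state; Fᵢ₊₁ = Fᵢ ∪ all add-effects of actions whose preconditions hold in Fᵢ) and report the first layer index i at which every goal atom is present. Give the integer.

F0 = init (10 atoms)
F1 = F0 ∪ {at(b,c), at(c,c), at(d,c), at(d,d), holds(c,c), inpos(c,c), inpos(d,c), inpos(f,c), on(d), on(f)}  (20 atoms)
F2 = F1 ∪ {at(b,b), at(b,d), at(b,f), at(c,d), at(c,f), at(d,f), at(f,d), holds(b,b), inpos(b,d), inpos(b,f), inpos(c,d), inpos(d,f), inpos(f,d), inpos(f,f)}  (34 atoms)
goal ⊆ F2  ⇒  h_max = 2

2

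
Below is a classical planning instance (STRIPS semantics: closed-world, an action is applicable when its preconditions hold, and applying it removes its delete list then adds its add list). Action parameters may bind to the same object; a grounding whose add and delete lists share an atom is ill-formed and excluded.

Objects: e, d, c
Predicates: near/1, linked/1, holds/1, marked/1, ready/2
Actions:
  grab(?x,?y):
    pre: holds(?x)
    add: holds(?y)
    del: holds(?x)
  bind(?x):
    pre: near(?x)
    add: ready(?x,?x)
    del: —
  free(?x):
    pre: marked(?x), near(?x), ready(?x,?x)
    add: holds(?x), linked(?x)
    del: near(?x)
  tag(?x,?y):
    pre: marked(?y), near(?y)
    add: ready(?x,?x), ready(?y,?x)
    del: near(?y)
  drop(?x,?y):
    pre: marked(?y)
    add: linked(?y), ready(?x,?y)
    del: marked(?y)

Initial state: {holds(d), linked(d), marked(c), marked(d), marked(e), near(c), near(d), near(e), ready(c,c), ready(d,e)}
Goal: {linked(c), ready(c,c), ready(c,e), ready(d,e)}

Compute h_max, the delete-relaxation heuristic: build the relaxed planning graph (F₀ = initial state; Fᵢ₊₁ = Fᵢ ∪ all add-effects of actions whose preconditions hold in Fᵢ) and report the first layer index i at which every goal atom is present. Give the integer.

1

F0 = init (10 atoms)
F1 = F0 ∪ {holds(c), holds(e), linked(c), linked(e), ready(c,d), ready(c,e), ready(d,c), ready(d,d), ready(e,c), ready(e,d), ready(e,e)}  (21 atoms)
goal ⊆ F1  ⇒  h_max = 1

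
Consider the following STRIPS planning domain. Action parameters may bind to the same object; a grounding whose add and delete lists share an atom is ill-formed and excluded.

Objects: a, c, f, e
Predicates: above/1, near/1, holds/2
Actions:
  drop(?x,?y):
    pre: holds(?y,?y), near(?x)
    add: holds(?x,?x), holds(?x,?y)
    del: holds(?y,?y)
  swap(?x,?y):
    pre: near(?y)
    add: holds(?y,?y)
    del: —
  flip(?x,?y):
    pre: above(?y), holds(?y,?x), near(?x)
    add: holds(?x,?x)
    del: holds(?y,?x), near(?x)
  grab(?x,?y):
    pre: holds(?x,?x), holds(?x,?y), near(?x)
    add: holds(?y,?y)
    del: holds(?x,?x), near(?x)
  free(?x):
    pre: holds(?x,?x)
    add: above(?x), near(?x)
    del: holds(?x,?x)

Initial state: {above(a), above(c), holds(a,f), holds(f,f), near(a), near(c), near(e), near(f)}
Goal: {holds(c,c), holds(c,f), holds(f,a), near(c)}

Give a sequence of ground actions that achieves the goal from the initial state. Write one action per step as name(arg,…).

1. drop(a,f)  →  {above(a), above(c), holds(a,a), holds(a,f), near(a), near(c), near(e), near(f)}
2. drop(f,a)  →  {above(a), above(c), holds(a,f), holds(f,a), holds(f,f), near(a), near(c), near(e), near(f)}
3. drop(c,f)  →  {above(a), above(c), holds(a,f), holds(c,c), holds(c,f), holds(f,a), near(a), near(c), near(e), near(f)}

drop(a,f); drop(f,a); drop(c,f)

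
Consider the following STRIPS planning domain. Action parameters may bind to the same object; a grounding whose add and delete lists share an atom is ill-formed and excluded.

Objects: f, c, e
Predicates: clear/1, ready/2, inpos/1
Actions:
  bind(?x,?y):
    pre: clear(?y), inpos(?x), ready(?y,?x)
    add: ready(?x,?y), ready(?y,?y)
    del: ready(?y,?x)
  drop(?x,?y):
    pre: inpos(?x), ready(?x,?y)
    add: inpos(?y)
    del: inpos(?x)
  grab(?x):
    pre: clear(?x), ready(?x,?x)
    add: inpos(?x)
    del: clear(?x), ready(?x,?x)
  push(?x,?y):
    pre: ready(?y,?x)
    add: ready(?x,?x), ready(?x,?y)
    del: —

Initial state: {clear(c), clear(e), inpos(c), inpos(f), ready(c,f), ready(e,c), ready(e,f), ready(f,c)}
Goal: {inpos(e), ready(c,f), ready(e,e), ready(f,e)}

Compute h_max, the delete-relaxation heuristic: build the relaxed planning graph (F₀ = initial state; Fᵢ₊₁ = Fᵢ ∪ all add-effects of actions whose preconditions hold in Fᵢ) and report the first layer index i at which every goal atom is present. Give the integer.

2

F0 = init (8 atoms)
F1 = F0 ∪ {ready(c,c), ready(c,e), ready(e,e), ready(f,e), ready(f,f)}  (13 atoms)
F2 = F1 ∪ {inpos(e)}  (14 atoms)
goal ⊆ F2  ⇒  h_max = 2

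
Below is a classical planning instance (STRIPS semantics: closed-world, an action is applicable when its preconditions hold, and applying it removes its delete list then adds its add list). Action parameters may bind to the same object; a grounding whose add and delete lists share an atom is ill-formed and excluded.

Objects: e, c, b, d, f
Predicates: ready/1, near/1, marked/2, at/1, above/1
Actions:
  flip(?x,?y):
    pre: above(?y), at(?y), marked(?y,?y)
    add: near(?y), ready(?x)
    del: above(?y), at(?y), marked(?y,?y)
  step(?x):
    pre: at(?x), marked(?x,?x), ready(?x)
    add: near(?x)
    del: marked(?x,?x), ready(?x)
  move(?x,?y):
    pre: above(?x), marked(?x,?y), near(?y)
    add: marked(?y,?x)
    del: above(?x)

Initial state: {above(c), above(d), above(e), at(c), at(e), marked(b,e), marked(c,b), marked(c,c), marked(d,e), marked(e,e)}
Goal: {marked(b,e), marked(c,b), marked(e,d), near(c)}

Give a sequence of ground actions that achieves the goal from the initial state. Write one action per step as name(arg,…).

1. flip(e,e)  →  {above(c), above(d), at(c), marked(b,e), marked(c,b), marked(c,c), marked(d,e), near(e), ready(e)}
2. flip(e,c)  →  {above(d), marked(b,e), marked(c,b), marked(d,e), near(c), near(e), ready(e)}
3. move(d,e)  →  {marked(b,e), marked(c,b), marked(d,e), marked(e,d), near(c), near(e), ready(e)}

flip(e,e); flip(e,c); move(d,e)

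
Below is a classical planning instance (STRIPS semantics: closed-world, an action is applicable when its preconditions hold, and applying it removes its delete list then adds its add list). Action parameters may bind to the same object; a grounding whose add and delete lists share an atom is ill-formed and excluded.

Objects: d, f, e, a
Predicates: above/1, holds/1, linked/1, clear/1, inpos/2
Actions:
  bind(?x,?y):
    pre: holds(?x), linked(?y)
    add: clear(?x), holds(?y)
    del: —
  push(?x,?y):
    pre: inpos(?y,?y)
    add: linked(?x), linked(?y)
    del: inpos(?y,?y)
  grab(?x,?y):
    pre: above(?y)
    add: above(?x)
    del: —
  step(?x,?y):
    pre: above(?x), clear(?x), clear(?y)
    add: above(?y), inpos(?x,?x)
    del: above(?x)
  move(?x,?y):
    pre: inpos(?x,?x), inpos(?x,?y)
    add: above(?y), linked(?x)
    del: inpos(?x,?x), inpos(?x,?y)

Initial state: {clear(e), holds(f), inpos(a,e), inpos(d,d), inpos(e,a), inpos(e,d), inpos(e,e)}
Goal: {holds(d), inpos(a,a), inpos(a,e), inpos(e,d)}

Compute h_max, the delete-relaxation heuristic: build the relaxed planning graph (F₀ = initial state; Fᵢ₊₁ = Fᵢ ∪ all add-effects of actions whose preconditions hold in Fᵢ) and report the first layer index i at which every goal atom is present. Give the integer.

4

F0 = init (7 atoms)
F1 = F0 ∪ {above(a), above(d), above(e), linked(a), linked(d), linked(e), linked(f)}  (14 atoms)
F2 = F1 ∪ {above(f), clear(f), holds(a), holds(d), holds(e)}  (19 atoms)
F3 = F2 ∪ {clear(a), clear(d), inpos(f,f)}  (22 atoms)
F4 = F3 ∪ {inpos(a,a)}  (23 atoms)
goal ⊆ F4  ⇒  h_max = 4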